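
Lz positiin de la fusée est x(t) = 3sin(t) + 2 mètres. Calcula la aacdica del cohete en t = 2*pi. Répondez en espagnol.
Para resolver esto, necesitamos tomar 3 derivadas de nuestra ecuación de la posición x(t) = 3·sin(t) + 2. Derivando la posición, obtenemos la velocidad: v(t) = 3·cos(t). Tomando d/dt de v(t), encontramos a(t) = -3·sin(t). Derivando la aceleración, obtenemos la sacudida: j(t) = -3·cos(t). Tenemos la sacudida j(t) = -3·cos(t). Sustituyendo t = 2*pi: j(2*pi) = -3.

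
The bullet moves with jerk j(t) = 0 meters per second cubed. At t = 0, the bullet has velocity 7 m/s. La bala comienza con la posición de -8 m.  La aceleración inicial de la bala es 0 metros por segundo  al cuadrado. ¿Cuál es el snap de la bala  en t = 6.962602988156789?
Debemos derivar nuestra ecuación de la sacudida j(t) = 0 1 vez. Derivando la sacudida, obtenemos el snap: s(t) = 0. De la ecuación del snap s(t) = 0, sustituimos t = 6.962602988156789 para obtener s = 0.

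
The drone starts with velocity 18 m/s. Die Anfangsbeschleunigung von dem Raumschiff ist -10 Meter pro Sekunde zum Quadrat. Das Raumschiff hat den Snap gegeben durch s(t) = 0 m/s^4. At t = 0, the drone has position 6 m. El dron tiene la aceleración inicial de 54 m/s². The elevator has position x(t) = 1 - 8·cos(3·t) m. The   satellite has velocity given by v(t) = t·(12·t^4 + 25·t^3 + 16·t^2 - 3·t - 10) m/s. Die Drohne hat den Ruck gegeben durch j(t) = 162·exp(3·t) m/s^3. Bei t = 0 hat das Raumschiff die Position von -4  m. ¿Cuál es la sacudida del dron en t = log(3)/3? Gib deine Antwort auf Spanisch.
De la ecuación de la sacudida j(t) = 162·exp(3·t), sustituimos t = log(3)/3 para obtener j = 486.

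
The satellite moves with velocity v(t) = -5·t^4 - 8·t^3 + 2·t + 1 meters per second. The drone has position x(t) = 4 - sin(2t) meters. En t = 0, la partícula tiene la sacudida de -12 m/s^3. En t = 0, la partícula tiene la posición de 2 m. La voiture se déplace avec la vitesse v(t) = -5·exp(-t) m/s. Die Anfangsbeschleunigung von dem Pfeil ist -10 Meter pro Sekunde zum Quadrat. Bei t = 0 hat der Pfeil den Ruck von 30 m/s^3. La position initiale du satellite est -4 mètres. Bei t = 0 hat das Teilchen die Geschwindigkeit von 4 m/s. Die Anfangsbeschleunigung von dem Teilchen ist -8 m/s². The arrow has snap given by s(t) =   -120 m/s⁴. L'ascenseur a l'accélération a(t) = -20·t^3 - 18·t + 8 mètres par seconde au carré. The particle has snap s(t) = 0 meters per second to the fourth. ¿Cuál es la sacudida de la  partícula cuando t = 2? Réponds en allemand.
Wir müssen das Integral unserer Gleichung für den Snap s(t) = 0 1-mal finden. Die Stammfunktion von dem Snap, mit j(0) = -12, ergibt den Ruck: j(t) = -12. Mit j(t) = -12 und Einsetzen von t = 2, finden wir j = -12.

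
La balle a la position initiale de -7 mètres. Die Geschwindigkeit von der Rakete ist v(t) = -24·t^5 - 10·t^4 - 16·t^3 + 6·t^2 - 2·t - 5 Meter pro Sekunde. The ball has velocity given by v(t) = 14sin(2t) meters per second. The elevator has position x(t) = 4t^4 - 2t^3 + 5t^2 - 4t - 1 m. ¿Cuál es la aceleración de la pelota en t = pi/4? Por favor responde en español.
Partiendo de la velocidad v(t) = 14·sin(2·t), tomamos 1 derivada. Derivando la velocidad, obtenemos la aceleración: a(t) = 28·cos(2·t). De la ecuación de la aceleración a(t) = 28·cos(2·t), sustituimos t = pi/4 para obtener a = 0.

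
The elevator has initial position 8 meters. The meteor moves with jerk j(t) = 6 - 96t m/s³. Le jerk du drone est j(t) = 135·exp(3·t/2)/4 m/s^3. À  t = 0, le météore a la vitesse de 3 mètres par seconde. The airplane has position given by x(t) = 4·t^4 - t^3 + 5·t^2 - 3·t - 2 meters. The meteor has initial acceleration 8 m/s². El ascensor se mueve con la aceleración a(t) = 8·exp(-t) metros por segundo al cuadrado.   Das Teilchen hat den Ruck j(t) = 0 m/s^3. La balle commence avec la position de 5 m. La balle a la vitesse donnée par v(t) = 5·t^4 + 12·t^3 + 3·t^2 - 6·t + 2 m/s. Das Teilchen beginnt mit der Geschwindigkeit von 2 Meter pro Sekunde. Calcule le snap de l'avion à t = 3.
Pour résoudre ceci, nous devons prendre 4 dérivées de notre équation de la position x(t) = 4·t^4 - t^3 + 5·t^2 - 3·t - 2. En prenant d/dt de x(t), nous trouvons v(t) = 16·t^3 - 3·t^2 + 10·t - 3. La dérivée de la vitesse donne l'accélération: a(t) = 48·t^2 - 6·t + 10. En prenant d/dt de a(t), nous trouvons j(t) = 96·t - 6. En dérivant le jerk, nous obtenons le snap: s(t) = 96. Nous avons le snap s(t) = 96. En substituant t = 3: s(3) = 96.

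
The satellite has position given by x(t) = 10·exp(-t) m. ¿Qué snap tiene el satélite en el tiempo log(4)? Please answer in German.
Um dies zu lösen, müssen wir 4 Ableitungen unserer Gleichung für die Position x(t) = 10·exp(-t) nehmen. Mit d/dt von x(t) finden wir v(t) = -10·exp(-t). Die Ableitung von der Geschwindigkeit ergibt die Beschleunigung: a(t) = 10·exp(-t). Die Ableitung von der Beschleunigung ergibt den Ruck: j(t) = -10·exp(-t). Die Ableitung von dem Ruck ergibt den Snap: s(t) = 10·exp(-t). Mit s(t) = 10·exp(-t) und Einsetzen von t = log(4), finden wir s = 5/2.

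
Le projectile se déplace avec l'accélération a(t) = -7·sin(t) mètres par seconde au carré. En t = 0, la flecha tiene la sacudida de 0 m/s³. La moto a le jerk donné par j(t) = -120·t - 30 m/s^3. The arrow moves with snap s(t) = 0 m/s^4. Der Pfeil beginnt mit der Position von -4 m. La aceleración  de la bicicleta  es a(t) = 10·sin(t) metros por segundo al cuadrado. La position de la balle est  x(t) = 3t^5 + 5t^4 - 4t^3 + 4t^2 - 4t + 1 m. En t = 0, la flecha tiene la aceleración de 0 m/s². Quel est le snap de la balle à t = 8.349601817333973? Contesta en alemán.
Wir müssen unsere Gleichung für die Position x(t) = 3·t^5 + 5·t^4 - 4·t^3 + 4·t^2 - 4·t + 1 4-mal ableiten. Mit d/dt von x(t) finden wir v(t) = 15·t^4 + 20·t^3 - 12·t^2 + 8·t - 4. Mit d/dt von v(t) finden wir a(t) = 60·t^3 + 60·t^2 - 24·t + 8. Durch Ableiten von der Beschleunigung erhalten wir den Ruck: j(t) = 180·t^2 + 120·t - 24. Durch Ableiten von dem Ruck erhalten wir den Snap: s(t) = 360·t + 120. Wir haben den Snap s(t) = 360·t + 120. Durch Einsetzen von t = 8.349601817333973: s(8.349601817333973) = 3125.85665424023.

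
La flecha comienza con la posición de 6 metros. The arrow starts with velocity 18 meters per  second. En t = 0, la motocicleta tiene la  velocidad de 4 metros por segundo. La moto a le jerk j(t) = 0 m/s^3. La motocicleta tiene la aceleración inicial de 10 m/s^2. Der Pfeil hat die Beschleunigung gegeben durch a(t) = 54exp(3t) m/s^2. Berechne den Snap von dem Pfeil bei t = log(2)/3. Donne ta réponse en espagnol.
Para resolver esto, necesitamos tomar 2 derivadas de nuestra ecuación de la aceleración a(t) = 54·exp(3·t). La derivada de la aceleración da la sacudida: j(t) = 162·exp(3·t). Derivando la sacudida, obtenemos el snap: s(t) = 486·exp(3·t). Tenemos el snap s(t) = 486·exp(3·t). Sustituyendo t = log(2)/3: s(log(2)/3) = 972.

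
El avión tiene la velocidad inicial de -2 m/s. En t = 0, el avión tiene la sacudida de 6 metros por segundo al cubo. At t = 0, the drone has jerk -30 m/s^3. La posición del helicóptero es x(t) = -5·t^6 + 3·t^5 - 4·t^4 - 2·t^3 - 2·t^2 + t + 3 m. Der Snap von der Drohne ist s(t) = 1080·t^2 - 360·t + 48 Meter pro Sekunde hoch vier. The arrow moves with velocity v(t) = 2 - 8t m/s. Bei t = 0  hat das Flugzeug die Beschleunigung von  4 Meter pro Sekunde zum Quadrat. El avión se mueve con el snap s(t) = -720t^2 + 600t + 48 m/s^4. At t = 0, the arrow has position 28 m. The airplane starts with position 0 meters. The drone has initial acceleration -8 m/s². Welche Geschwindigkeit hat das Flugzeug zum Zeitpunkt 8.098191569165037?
Wir müssen das Integral unserer Gleichung für den Snap s(t) = -720·t^2 + 600·t + 48 3-mal finden. Das Integral von dem Snap, mit j(0) = 6, ergibt den Ruck: j(t) = -240·t^3 + 300·t^2 + 48·t + 6. Mit ∫j(t)dt und Anwendung von a(0) = 4, finden wir a(t) = -60·t^4 + 100·t^3 + 24·t^2 + 6·t + 4. Die Stammfunktion von der Beschleunigung ist die Geschwindigkeit. Mit v(0) = -2 erhalten wir v(t) = -12·t^5 + 25·t^4 + 8·t^3 + 3·t^2 + 4·t - 2. Wir haben die Geschwindigkeit v(t) = -12·t^5 + 25·t^4 + 8·t^3 + 3·t^2 + 4·t - 2. Durch Einsetzen von t = 8.098191569165037: v(8.098191569165037) = -305950.711385729.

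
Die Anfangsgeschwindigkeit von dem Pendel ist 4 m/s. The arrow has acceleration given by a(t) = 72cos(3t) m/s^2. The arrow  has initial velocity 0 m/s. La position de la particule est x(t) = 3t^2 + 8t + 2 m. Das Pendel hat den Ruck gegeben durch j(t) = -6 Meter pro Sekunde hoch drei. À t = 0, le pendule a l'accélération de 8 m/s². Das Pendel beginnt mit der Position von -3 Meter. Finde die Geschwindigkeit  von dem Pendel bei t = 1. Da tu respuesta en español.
Debemos encontrar la antiderivada de nuestra ecuación de la sacudida j(t) = -6 2 veces. Tomando ∫j(t)dt y aplicando a(0) = 8, encontramos a(t) = 8 - 6·t. Tomando ∫a(t)dt y aplicando v(0) = 4, encontramos v(t) = -3·t^2 + 8·t + 4. Tenemos la velocidad v(t) = -3·t^2 + 8·t + 4. Sustituyendo t = 1: v(1) = 9.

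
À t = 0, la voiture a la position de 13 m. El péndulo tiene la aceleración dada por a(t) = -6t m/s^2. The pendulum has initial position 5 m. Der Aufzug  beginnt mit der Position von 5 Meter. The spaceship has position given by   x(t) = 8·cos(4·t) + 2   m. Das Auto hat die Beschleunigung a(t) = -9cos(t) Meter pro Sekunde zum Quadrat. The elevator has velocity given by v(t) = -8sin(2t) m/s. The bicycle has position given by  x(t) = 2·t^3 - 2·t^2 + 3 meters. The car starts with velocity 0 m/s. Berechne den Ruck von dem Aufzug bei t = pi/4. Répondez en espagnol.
Para resolver esto, necesitamos tomar 2 derivadas de nuestra ecuación de la velocidad v(t) = -8·sin(2·t). Tomando d/dt de v(t), encontramos a(t) = -16·cos(2·t). Derivando la aceleración, obtenemos la sacudida: j(t) = 32·sin(2·t). Tenemos la sacudida j(t) = 32·sin(2·t). Sustituyendo t = pi/4: j(pi/4) = 32.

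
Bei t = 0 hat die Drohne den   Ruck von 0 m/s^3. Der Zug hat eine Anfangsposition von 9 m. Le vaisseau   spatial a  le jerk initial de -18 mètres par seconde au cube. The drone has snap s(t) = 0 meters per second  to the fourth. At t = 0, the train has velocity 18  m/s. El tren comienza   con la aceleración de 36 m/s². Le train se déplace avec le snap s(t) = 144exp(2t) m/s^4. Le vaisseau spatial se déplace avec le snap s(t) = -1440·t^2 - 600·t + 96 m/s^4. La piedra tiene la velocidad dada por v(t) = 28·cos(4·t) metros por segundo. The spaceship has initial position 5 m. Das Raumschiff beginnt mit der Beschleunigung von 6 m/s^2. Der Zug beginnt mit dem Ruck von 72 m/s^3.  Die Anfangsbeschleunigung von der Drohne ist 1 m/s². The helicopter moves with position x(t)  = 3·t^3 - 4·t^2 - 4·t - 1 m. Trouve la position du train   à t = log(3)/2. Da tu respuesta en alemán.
Ausgehend von dem Snap s(t) = 144·exp(2·t), nehmen wir 4 Integrale. Die Stammfunktion von dem Snap, mit j(0) = 72, ergibt den Ruck: j(t) = 72·exp(2·t). Das Integral von dem Ruck ist die Beschleunigung. Mit a(0) = 36 erhalten wir a(t) = 36·exp(2·t). Mit ∫a(t)dt und Anwendung von v(0) = 18, finden wir v(t) = 18·exp(2·t). Die Stammfunktion von der Geschwindigkeit, mit x(0) = 9, ergibt die Position: x(t) = 9·exp(2·t). Wir haben die Position x(t) = 9·exp(2·t). Durch Einsetzen von t = log(3)/2: x(log(3)/2) = 27.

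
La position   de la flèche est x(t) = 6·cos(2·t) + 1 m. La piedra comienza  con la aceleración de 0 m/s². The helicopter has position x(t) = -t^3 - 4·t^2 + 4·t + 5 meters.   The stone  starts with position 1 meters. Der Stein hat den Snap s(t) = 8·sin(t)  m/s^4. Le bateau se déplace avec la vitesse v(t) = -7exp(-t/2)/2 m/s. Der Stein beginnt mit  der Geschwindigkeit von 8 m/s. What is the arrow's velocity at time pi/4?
Starting from position x(t) = 6·cos(2·t) + 1, we take 1 derivative. Taking d/dt of x(t), we find v(t) = -12·sin(2·t). We have velocity v(t) = -12·sin(2·t). Substituting t = pi/4: v(pi/4) = -12.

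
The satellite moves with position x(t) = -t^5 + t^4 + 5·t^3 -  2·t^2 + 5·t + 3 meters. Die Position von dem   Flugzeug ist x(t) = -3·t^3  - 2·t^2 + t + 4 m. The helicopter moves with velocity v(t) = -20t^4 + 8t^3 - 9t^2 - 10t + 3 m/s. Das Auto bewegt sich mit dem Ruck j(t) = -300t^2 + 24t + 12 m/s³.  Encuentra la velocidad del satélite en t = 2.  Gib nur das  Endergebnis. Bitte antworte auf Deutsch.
v(2) = 9.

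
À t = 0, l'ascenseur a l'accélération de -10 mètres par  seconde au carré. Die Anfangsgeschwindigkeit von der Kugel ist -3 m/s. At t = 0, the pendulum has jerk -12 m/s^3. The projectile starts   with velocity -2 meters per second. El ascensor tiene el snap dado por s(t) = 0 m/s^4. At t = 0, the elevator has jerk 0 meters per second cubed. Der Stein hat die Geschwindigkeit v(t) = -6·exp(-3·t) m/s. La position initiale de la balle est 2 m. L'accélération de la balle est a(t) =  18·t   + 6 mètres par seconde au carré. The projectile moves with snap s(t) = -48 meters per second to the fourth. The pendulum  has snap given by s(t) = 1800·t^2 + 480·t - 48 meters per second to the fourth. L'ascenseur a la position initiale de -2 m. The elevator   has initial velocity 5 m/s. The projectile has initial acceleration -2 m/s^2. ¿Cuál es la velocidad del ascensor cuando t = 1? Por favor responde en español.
Partiendo del snap s(t) = 0, tomamos 3 antiderivadas. La integral del snap es la sacudida. Usando j(0) = 0, obtenemos j(t) = 0. La antiderivada de la sacudida, con a(0) = -10, da la aceleración: a(t) = -10. Integrando la aceleración y usando la condición inicial v(0) = 5, obtenemos v(t) = 5 - 10·t. Usando v(t) = 5 - 10·t y sustituyendo t = 1, encontramos v = -5.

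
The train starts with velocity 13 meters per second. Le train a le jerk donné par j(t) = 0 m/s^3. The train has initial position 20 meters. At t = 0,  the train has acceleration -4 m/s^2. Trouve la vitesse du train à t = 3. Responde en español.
Debemos encontrar la integral de nuestra ecuación de la sacudida j(t) = 0 2 veces. La antiderivada de la sacudida es la aceleración. Usando a(0) = -4, obtenemos a(t) = -4. La integral de la aceleración es la velocidad. Usando v(0) = 13, obtenemos v(t) = 13 - 4·t. Tenemos la velocidad v(t) = 13 - 4·t. Sustituyendo t = 3: v(3) = 1.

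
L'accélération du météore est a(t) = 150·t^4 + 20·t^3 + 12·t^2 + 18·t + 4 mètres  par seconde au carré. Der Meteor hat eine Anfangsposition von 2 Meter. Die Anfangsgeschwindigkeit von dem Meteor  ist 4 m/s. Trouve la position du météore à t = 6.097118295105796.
En partant de l'accélération a(t) = 150·t^4 + 20·t^3 + 12·t^2 + 18·t + 4, nous prenons 2 primitives. En intégrant l'accélération et en utilisant la condition initiale v(0) = 4, nous obtenons v(t) = 30·t^5 + 5·t^4 + 4·t^3 + 9·t^2 + 4·t + 4. L'intégrale de la vitesse est la position. En utilisant x(0) = 2, nous obtenons x(t) = 5·t^6 + t^5 + t^4 + 3·t^3 + 2·t^2 + 4·t + 2. Nous avons la position x(t) = 5·t^6 + t^5 + t^4 + 3·t^3 + 2·t^2 + 4·t + 2. En substituant t = 6.097118295105796: x(6.097118295105796) = 267461.288614368.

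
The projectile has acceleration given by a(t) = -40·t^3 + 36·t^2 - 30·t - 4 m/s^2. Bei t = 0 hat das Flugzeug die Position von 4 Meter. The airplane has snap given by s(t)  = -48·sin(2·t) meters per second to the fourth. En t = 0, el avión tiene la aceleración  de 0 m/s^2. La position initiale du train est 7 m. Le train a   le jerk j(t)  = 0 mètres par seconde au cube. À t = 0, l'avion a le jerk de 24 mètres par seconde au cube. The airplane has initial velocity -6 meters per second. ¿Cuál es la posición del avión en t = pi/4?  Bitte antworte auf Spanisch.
Necesitamos integrar nuestra ecuación del snap s(t) = -48·sin(2·t) 4 veces. Tomando ∫s(t)dt y aplicando j(0) = 24, encontramos j(t) = 24·cos(2·t). Integrando la sacudida y usando la condición inicial a(0) = 0, obtenemos a(t) = 12·sin(2·t). La integral de la aceleración, con v(0) = -6, da la velocidad: v(t) = -6·cos(2·t). La antiderivada de la velocidad, con x(0) = 4, da la posición: x(t) = 4 - 3·sin(2·t). Usando x(t) = 4 - 3·sin(2·t) y sustituyendo t = pi/4, encontramos x = 1.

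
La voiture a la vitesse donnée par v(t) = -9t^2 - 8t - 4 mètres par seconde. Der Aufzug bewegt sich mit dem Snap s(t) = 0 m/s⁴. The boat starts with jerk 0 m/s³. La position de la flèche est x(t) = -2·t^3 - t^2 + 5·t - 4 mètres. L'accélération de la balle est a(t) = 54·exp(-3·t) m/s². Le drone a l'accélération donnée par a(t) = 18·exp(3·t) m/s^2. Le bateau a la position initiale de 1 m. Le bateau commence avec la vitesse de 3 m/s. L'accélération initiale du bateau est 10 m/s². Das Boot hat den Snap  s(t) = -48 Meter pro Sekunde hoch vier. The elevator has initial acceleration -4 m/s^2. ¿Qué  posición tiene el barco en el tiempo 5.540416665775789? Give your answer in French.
En partant du snap s(t) = -48, nous prenons 4 intégrales. L'intégrale du snap est le jerk. En utilisant j(0) = 0, nous obtenons j(t) = -48·t. En intégrant le jerk et en utilisant la condition initiale a(0) = 10, nous obtenons a(t) = 10 - 24·t^2. La primitive de l'accélération, avec v(0) = 3, donne la vitesse: v(t) = -8·t^3 + 10·t + 3. En prenant ∫v(t)dt et en appliquant x(0) = 1, nous trouvons x(t) = -2·t^4 + 5·t^2 + 3·t + 1. De l'équation de la position x(t) = -2·t^4 + 5·t^2 + 3·t + 1, nous substituons t = 5.540416665775789 pour obtenir x = -1713.41312124926.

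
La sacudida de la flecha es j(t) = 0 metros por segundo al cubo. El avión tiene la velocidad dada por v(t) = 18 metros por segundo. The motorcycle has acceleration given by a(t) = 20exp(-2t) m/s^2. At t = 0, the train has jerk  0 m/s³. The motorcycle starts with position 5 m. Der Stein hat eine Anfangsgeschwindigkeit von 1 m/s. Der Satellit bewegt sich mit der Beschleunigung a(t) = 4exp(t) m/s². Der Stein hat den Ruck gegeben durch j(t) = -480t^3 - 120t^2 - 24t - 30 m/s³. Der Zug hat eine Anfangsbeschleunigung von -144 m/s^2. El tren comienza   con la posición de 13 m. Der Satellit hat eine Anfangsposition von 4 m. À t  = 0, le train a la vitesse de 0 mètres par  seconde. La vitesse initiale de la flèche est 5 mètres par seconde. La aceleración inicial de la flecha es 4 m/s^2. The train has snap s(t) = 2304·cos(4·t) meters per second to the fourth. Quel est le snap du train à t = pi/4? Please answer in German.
Mit s(t) = 2304·cos(4·t) und Einsetzen von t = pi/4, finden wir s = -2304.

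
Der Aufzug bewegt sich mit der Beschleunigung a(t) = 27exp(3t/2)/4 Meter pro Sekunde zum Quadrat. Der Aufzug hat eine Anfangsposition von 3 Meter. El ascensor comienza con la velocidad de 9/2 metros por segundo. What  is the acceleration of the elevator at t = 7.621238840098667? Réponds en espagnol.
Tenemos la aceleración a(t) = 27·exp(3·t/2)/4. Sustituyendo t = 7.621238840098667: a(7.621238840098667) = 622438.909423205.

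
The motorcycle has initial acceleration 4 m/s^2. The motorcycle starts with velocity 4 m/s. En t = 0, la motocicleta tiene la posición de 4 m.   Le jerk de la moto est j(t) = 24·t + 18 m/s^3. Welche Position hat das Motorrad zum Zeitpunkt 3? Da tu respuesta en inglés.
To find the answer, we compute 3 antiderivatives of j(t) = 24·t + 18. The integral of jerk, with a(0) = 4, gives acceleration: a(t) = 12·t^2 + 18·t + 4. Integrating acceleration and using the initial condition v(0) = 4, we get v(t) = 4·t^3 + 9·t^2 + 4·t + 4. Taking ∫v(t)dt and applying x(0) = 4, we find x(t) = t^4 + 3·t^3 + 2·t^2 + 4·t + 4. Using x(t) = t^4 + 3·t^3 + 2·t^2 + 4·t + 4 and substituting t = 3, we find x = 196.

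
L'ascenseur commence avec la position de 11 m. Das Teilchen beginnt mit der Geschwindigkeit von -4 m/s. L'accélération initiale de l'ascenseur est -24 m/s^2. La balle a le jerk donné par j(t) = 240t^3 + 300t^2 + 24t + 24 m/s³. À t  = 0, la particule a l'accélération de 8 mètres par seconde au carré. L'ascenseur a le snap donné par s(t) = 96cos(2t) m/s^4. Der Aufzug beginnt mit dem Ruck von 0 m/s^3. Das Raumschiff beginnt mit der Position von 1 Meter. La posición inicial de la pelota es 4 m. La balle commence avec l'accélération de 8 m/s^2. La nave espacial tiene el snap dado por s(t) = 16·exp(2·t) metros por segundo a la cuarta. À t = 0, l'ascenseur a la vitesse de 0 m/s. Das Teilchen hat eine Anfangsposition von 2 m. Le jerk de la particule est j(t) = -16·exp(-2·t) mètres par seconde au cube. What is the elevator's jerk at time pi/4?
Starting from snap s(t) = 96·cos(2·t), we take 1 integral. Integrating snap and using the initial condition j(0) = 0, we get j(t) = 48·sin(2·t). From the given jerk equation j(t) = 48·sin(2·t), we substitute t = pi/4 to get j = 48.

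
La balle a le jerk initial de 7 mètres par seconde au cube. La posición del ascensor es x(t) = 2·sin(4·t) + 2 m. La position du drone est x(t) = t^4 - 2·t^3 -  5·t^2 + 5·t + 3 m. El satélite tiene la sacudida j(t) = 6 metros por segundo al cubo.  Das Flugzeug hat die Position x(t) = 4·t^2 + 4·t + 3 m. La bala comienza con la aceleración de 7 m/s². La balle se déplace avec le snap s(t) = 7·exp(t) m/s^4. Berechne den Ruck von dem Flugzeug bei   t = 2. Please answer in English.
We must differentiate our position equation x(t) = 4·t^2 + 4·t + 3 3 times. Taking d/dt of x(t), we find v(t) = 8·t + 4. The derivative of velocity gives acceleration: a(t) = 8. The derivative of acceleration gives jerk: j(t) = 0. Using j(t) = 0 and substituting t = 2, we find j = 0.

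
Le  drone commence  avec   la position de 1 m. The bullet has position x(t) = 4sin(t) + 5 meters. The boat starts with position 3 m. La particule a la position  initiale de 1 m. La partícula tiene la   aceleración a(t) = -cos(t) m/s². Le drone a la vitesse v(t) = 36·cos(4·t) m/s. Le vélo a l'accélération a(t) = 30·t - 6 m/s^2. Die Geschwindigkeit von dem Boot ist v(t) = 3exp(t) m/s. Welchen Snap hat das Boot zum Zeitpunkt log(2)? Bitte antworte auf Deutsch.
Wir müssen unsere Gleichung für die Geschwindigkeit v(t) = 3·exp(t) 3-mal ableiten. Durch Ableiten von der Geschwindigkeit erhalten wir die Beschleunigung: a(t) = 3·exp(t). Durch Ableiten von der Beschleunigung erhalten wir den Ruck: j(t) = 3·exp(t). Die Ableitung von dem Ruck ergibt den Snap: s(t) = 3·exp(t). Aus der Gleichung für den Snap s(t) = 3·exp(t), setzen wir t = log(2) ein und erhalten s = 6.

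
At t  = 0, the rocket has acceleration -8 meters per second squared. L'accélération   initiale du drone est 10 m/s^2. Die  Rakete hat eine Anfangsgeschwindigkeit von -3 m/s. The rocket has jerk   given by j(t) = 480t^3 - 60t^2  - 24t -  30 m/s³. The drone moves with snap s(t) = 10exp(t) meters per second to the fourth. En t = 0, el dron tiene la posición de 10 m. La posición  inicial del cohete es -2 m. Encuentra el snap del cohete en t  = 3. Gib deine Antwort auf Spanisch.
Para resolver esto, necesitamos tomar 1 derivada de nuestra ecuación de la sacudida j(t) = 480·t^3 - 60·t^2 - 24·t - 30. Derivando la sacudida, obtenemos el snap: s(t) = 1440·t^2 - 120·t - 24. Tenemos el snap s(t) = 1440·t^2 - 120·t - 24. Sustituyendo t = 3: s(3) = 12576.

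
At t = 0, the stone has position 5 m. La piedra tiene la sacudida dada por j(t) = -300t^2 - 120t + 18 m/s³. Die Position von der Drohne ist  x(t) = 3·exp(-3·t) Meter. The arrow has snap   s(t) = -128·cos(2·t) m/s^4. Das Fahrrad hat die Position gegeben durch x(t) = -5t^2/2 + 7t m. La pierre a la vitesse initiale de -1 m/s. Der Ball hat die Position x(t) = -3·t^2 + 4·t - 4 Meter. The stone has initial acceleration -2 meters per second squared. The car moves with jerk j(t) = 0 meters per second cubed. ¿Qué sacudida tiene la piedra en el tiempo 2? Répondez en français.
Nous avons le jerk j(t) = -300·t^2 - 120·t + 18. En substituant t = 2: j(2) = -1422.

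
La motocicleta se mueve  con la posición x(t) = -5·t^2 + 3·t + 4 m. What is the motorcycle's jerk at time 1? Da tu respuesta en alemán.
Ausgehend von der Position x(t) = -5·t^2 + 3·t + 4, nehmen wir 3 Ableitungen. Mit d/dt von x(t) finden wir v(t) = 3 - 10·t. Mit d/dt von v(t) finden wir a(t) = -10. Durch Ableiten von der Beschleunigung erhalten wir den Ruck: j(t) = 0. Mit j(t) = 0 und Einsetzen von t = 1, finden wir j = 0.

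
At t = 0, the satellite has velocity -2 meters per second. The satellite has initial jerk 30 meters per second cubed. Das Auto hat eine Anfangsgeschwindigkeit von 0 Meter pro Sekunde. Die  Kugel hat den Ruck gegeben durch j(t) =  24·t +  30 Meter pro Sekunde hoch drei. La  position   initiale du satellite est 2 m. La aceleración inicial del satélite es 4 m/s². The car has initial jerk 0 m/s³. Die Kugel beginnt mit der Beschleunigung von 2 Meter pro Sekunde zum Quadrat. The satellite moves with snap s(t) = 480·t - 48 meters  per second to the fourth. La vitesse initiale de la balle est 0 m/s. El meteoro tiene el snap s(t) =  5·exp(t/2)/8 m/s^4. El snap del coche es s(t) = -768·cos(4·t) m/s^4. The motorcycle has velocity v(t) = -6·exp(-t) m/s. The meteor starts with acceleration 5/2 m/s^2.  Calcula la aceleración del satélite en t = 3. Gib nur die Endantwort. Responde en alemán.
a(3) = 2038.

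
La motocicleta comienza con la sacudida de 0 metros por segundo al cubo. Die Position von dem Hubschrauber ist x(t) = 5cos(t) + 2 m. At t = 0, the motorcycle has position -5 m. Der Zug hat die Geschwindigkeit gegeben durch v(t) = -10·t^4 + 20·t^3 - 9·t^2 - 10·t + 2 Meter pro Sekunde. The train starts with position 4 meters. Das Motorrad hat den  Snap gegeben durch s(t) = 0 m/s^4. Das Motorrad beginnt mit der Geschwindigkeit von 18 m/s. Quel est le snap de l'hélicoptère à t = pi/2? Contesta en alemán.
Wir müssen unsere Gleichung für die Position x(t) = 5·cos(t) + 2 4-mal ableiten. Mit d/dt von x(t) finden wir v(t) = -5·sin(t). Mit d/dt von v(t) finden wir a(t) = -5·cos(t). Durch Ableiten von der Beschleunigung erhalten wir den Ruck: j(t) = 5·sin(t). Die Ableitung von dem Ruck ergibt den Snap: s(t) = 5·cos(t). Wir haben den Snap s(t) = 5·cos(t). Durch Einsetzen von t = pi/2: s(pi/2) = 0.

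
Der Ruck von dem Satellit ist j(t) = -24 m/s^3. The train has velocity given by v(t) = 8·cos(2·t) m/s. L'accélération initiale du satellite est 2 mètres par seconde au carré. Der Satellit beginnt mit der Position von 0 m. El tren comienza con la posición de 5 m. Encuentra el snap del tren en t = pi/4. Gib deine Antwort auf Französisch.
Nous devons dériver notre équation de la vitesse v(t) = 8·cos(2·t) 3 fois. En prenant d/dt de v(t), nous trouvons a(t) = -16·sin(2·t). En dérivant l'accélération, nous obtenons le jerk: j(t) = -32·cos(2·t). La dérivée du jerk donne le snap: s(t) = 64·sin(2·t). Nous avons le snap s(t) = 64·sin(2·t). En substituant t = pi/4: s(pi/4) = 64.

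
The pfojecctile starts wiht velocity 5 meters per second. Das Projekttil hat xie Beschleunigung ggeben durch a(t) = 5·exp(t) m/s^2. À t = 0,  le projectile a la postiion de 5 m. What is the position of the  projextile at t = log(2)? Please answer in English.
We need to integrate our acceleration equation a(t) = 5·exp(t) 2 times. The integral of acceleration, with v(0) = 5, gives velocity: v(t) = 5·exp(t). Finding the antiderivative of v(t) and using x(0) = 5: x(t) = 5·exp(t). From the given position equation x(t) = 5·exp(t), we substitute t = log(2) to get x = 10.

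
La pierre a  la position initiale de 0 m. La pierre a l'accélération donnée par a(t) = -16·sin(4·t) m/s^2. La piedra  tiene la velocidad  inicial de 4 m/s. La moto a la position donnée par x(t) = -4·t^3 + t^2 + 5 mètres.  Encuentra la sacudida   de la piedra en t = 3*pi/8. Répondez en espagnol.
Debemos derivar nuestra ecuación de la aceleración a(t) = -16·sin(4·t) 1 vez. Derivando la aceleración, obtenemos la sacudida: j(t) = -64·cos(4·t). Usando j(t) = -64·cos(4·t) y sustituyendo t = 3*pi/8, encontramos j = 0.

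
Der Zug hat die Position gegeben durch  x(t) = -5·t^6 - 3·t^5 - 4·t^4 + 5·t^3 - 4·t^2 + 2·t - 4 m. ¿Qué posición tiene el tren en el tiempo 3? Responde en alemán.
Mit x(t) = -5·t^6 - 3·t^5 - 4·t^4 + 5·t^3 - 4·t^2 + 2·t - 4 und Einsetzen von t = 3, finden wir x = -4597.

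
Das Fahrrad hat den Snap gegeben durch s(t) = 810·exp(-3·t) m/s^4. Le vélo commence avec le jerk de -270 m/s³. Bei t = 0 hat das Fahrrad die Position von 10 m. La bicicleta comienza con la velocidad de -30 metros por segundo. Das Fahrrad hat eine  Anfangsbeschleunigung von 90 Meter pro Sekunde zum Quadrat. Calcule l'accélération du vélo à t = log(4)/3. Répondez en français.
Nous devons intégrer notre équation du snap s(t) = 810·exp(-3·t) 2 fois. En intégrant le snap et en utilisant la condition initiale j(0) = -270, nous obtenons j(t) = -270·exp(-3·t). La primitive du jerk, avec a(0) = 90, donne l'accélération: a(t) = 90·exp(-3·t). Nous avons l'accélération a(t) = 90·exp(-3·t). En substituant t = log(4)/3: a(log(4)/3) = 45/2.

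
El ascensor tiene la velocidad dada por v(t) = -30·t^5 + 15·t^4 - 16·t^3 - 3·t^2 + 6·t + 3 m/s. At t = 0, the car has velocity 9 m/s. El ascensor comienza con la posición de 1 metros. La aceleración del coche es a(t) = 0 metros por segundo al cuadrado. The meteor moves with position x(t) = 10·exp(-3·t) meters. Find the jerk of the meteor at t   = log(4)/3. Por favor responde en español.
Para resolver esto, necesitamos tomar 3 derivadas de nuestra ecuación de la posición x(t) = 10·exp(-3·t). La derivada de la posición da la velocidad: v(t) = -30·exp(-3·t). Derivando la velocidad, obtenemos la aceleración: a(t) = 90·exp(-3·t). La derivada de la aceleración da la sacudida: j(t) = -270·exp(-3·t). Usando j(t) = -270·exp(-3·t) y sustituyendo t = log(4)/3, encontramos j = -135/2.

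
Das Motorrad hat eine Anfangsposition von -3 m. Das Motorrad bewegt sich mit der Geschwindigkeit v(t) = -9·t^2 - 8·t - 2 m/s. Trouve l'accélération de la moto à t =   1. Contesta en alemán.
Um dies zu lösen, müssen wir 1 Ableitung unserer Gleichung für die Geschwindigkeit v(t) = -9·t^2 - 8·t - 2 nehmen. Mit d/dt von v(t) finden wir a(t) = -18·t - 8. Wir haben die Beschleunigung a(t) = -18·t - 8. Durch Einsetzen von t = 1: a(1) = -26.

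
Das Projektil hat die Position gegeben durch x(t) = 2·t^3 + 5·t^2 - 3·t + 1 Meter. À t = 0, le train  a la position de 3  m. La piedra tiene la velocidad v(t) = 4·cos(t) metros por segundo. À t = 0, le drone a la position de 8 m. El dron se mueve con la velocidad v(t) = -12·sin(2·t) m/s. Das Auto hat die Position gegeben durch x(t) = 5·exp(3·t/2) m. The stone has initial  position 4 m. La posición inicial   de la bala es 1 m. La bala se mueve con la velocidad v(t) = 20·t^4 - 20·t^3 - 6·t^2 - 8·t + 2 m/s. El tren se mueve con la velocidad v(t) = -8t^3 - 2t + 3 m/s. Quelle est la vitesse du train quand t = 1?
De l'équation de la vitesse v(t) = -8·t^3 - 2·t + 3, nous substituons t = 1 pour obtenir v = -7.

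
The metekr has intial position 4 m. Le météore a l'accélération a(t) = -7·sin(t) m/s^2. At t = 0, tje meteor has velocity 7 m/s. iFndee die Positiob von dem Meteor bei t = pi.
Um dies zu lösen, müssen wir 2 Integrale unserer Gleichung für die Beschleunigung a(t) = -7·sin(t) finden. Mit ∫a(t)dt und Anwendung von v(0) = 7, finden wir v(t) = 7·cos(t). Durch Integration von der Geschwindigkeit und Verwendung der Anfangsbedingung x(0) = 4, erhalten wir x(t) = 7·sin(t) + 4. Aus der Gleichung für die Position x(t) = 7·sin(t) + 4, setzen wir t = pi ein und erhalten x = 4.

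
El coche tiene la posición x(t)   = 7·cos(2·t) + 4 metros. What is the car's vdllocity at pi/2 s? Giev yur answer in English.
We must differentiate our position equation x(t) = 7·cos(2·t) + 4 1 time. Taking d/dt of x(t), we find v(t) = -14·sin(2·t). Using v(t) = -14·sin(2·t) and substituting t = pi/2, we find v = 0.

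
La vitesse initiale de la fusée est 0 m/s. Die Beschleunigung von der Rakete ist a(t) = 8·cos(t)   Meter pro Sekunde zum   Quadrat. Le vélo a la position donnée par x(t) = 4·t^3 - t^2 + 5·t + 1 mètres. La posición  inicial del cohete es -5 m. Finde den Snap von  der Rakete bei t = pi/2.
Wir müssen unsere Gleichung für die Beschleunigung a(t) = 8·cos(t) 2-mal ableiten. Durch Ableiten von der Beschleunigung erhalten wir den Ruck: j(t) = -8·sin(t). Mit d/dt von j(t) finden wir s(t) = -8·cos(t). Mit s(t) = -8·cos(t) und Einsetzen von t = pi/2, finden wir s = 0.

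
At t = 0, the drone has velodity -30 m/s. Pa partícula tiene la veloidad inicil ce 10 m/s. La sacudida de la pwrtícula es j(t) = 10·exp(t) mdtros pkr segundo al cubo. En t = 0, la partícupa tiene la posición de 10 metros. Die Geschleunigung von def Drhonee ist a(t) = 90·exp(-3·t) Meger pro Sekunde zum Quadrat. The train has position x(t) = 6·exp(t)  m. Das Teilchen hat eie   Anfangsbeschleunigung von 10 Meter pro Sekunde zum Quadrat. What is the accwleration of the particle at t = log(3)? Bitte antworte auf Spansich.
Para resolver esto, necesitamos tomar 1 antiderivada de nuestra ecuación de la sacudida j(t) = 10·exp(t). La antiderivada de la sacudida es la aceleración. Usando a(0) = 10, obtenemos a(t) = 10·exp(t). De la ecuación de la aceleración a(t) = 10·exp(t), sustituimos t = log(3) para obtener a = 30.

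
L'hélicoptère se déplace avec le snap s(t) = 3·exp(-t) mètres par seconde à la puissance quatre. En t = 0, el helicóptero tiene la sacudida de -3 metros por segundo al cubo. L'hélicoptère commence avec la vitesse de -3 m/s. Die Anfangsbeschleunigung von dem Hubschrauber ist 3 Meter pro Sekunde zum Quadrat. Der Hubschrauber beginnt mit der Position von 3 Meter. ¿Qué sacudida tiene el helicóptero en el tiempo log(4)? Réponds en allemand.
Um dies zu lösen, müssen wir 1 Integral unserer Gleichung für den Snap s(t) = 3·exp(-t) finden. Das Integral von dem Snap, mit j(0) = -3, ergibt den Ruck: j(t) = -3·exp(-t). Wir haben den Ruck j(t) = -3·exp(-t). Durch Einsetzen von t = log(4): j(log(4)) = -3/4.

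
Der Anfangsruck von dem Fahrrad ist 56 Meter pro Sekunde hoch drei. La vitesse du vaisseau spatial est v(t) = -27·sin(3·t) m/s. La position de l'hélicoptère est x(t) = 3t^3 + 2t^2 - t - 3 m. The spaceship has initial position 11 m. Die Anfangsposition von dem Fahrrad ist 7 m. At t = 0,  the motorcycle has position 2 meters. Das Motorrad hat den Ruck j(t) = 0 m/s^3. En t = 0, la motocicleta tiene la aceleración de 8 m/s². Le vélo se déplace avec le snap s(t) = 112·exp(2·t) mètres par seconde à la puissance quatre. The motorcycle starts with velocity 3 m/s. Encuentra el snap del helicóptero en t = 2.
Partiendo de la posición x(t) = 3·t^3 + 2·t^2 - t - 3, tomamos 4 derivadas. La derivada de la posición da la velocidad: v(t) = 9·t^2 + 4·t - 1. La derivada de la velocidad da la aceleración: a(t) = 18·t + 4. Tomando d/dt de a(t), encontramos j(t) = 18. La derivada de la sacudida da el snap: s(t) = 0. De la ecuación del snap s(t) = 0, sustituimos t = 2 para obtener s = 0.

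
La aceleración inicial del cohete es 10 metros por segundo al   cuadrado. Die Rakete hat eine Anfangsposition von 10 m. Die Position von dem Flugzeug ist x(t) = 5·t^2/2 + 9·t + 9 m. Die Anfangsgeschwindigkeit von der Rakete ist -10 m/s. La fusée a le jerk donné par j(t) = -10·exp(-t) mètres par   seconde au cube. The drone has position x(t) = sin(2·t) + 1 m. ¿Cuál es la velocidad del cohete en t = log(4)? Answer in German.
Um dies zu lösen, müssen wir 2 Integrale unserer Gleichung für den Ruck j(t) = -10·exp(-t) finden. Das Integral von dem Ruck ist die Beschleunigung. Mit a(0) = 10 erhalten wir a(t) = 10·exp(-t). Durch Integration von der Beschleunigung und Verwendung der Anfangsbedingung v(0) = -10, erhalten wir v(t) = -10·exp(-t). Mit v(t) = -10·exp(-t) und Einsetzen von t = log(4), finden wir v = -5/2.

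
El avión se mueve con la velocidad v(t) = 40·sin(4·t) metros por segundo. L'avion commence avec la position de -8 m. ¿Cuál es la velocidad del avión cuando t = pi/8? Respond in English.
From the given velocity equation v(t) = 40·sin(4·t), we substitute t = pi/8 to get v = 40.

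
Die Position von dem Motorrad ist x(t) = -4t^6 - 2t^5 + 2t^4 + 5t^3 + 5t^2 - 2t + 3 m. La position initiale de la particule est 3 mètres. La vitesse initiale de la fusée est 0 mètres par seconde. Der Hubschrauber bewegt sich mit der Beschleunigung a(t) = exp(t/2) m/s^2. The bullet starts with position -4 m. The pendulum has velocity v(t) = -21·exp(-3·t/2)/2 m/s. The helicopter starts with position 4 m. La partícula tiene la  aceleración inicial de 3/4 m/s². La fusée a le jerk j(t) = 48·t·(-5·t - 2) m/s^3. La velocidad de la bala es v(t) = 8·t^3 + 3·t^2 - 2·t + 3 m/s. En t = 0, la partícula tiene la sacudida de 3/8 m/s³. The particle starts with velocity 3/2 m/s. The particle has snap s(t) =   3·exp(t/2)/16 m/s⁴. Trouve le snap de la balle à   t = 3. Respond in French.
En partant de la vitesse v(t) = 8·t^3 + 3·t^2 - 2·t + 3, nous prenons 3 dérivées. En dérivant la vitesse, nous obtenons l'accélération: a(t) = 24·t^2 + 6·t - 2. En dérivant l'accélération, nous obtenons le jerk: j(t) = 48·t + 6. La dérivée du jerk donne le snap: s(t) = 48. En utilisant s(t) = 48 et en substituant t = 3, nous trouvons s = 48.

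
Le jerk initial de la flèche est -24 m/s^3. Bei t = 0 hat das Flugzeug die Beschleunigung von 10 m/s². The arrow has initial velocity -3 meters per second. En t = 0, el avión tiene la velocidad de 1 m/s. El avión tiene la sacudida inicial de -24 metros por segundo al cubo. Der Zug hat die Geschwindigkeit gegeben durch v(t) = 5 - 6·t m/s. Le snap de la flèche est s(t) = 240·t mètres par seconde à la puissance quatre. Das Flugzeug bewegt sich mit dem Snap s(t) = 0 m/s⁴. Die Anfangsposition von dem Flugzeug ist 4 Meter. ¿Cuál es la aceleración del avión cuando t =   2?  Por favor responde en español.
Partiendo del snap s(t) = 0, tomamos 2 antiderivadas. La antiderivada del snap es la sacudida. Usando j(0) = -24, obtenemos j(t) = -24. Tomando ∫j(t)dt y aplicando a(0) = 10, encontramos a(t) = 10 - 24·t. De la ecuación de la aceleración a(t) = 10 - 24·t, sustituimos t = 2 para obtener a = -38.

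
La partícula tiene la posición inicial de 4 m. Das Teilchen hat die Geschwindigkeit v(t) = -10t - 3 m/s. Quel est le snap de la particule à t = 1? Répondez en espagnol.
Para resolver esto, necesitamos tomar 3 derivadas de nuestra ecuación de la velocidad v(t) = -10·t - 3. La derivada de la velocidad da la aceleración: a(t) = -10. La derivada de la aceleración da la sacudida: j(t) = 0. La derivada de la sacudida da el snap: s(t) = 0. De la ecuación del snap s(t) = 0, sustituimos t = 1 para obtener s = 0.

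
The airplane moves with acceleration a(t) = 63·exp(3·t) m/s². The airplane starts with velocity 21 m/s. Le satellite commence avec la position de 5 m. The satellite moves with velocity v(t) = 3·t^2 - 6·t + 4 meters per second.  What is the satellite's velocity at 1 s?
Using v(t) = 3·t^2 - 6·t + 4 and substituting t = 1, we find v = 1.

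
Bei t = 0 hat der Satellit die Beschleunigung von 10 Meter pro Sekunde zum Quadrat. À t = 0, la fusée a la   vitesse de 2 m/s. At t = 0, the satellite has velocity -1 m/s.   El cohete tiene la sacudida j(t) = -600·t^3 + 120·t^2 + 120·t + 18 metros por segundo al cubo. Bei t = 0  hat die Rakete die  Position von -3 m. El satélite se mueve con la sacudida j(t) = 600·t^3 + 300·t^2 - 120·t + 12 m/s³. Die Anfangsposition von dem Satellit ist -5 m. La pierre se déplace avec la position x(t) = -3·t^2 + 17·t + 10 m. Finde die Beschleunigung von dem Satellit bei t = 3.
Ausgehend von dem Ruck j(t) = 600·t^3 + 300·t^2 - 120·t + 12, nehmen wir 1 Integral. Mit ∫j(t)dt und Anwendung von a(0) = 10, finden wir a(t) = 150·t^4 + 100·t^3 - 60·t^2 + 12·t + 10. Mit a(t) = 150·t^4 + 100·t^3 - 60·t^2 + 12·t + 10 und Einsetzen von t = 3, finden wir a = 14356.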